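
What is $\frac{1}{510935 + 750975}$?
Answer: $\frac{1}{1261910} \approx 7.9245 \cdot 10^{-7}$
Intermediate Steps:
$\frac{1}{510935 + 750975} = \frac{1}{1261910}$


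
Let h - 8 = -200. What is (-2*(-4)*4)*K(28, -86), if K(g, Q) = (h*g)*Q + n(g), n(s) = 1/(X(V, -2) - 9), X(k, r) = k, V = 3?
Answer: 44384240/3 ≈ 1.4795e+7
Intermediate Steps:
h = -192 (h = 8 - 200 = -192)
n(s) = -⅙ (n(s) = 1/(3 - 9) = 1/(-6) = -⅙)
K(g, Q) = -⅙ - 192*Q*g (K(g, Q) = (-192*g)*Q - ⅙ = -192*Q*g - ⅙ = -⅙ - 192*Q*g)
(-2*(-4)*4)*K(28, -86) = (-2*(-4)*4)*(-⅙ - 192*(-86)*28) = (8*4)*(-⅙ + 462336) = 32*(2774015/6) = 44384240/3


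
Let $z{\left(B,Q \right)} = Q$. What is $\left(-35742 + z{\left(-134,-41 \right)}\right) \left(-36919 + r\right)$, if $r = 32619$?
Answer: $153866900$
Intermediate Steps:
$\left(-35742 + z{\left(-134,-41 \right)}\right) \left(-36919 + r\right) = \left(-35742 - 41\right) \left(-36919 + 32619\right) = \left(-35783\right) \left(-4300\right) = 153866900$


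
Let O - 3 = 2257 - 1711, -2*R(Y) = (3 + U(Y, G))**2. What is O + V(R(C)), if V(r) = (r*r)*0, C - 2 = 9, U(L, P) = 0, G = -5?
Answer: 549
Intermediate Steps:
C = 11 (C = 2 + 9 = 11)
R(Y) = -9/2 (R(Y) = -(3 + 0)**2/2 = -1/2*3**2 = -1/2*9 = -9/2)
O = 549 (O = 3 + (2257 - 1711) = 3 + 546 = 549)
V(r) = 0 (V(r) = r**2*0 = 0)
O + V(R(C)) = 549 + 0 = 549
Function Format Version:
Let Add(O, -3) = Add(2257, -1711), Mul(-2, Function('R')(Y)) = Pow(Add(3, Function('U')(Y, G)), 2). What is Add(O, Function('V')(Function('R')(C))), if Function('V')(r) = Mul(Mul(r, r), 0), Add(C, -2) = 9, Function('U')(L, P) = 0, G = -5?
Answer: 549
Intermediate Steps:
C = 11 (C = Add(2, 9) = 11)
Function('R')(Y) = Rational(-9, 2) (Function('R')(Y) = Mul(Rational(-1, 2), Pow(Add(3, 0), 2)) = Mul(Rational(-1, 2), Pow(3, 2)) = Mul(Rational(-1, 2), 9) = Rational(-9, 2))
O = 549 (O = Add(3, Add(2257, -1711)) = Add(3, 546) = 549)
Function('V')(r) = 0 (Function('V')(r) = Mul(Pow(r, 2), 0) = 0)
Add(O, Function('V')(Function('R')(C))) = Add(549, 0) = 549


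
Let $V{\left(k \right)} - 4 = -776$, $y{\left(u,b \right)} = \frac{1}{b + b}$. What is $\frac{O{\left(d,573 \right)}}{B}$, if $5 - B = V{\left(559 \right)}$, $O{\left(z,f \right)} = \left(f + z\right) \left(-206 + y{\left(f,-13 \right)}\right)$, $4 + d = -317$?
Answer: $- \frac{32142}{481} \approx -66.823$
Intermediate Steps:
$d = -321$ ($d = -4 - 317 = -321$)
$y{\left(u,b \right)} = \frac{1}{2 b}$
$V{\left(k \right)} = -772$ ($V{\left(k \right)} = 4 - 776 = -772$)
$O{\left(z,f \right)} = - \frac{5357 f}{26} - \frac{5357 z}{26}$ ($O{\left(z,f \right)} = \left(f + z\right) \left(-206 + \frac{1}{2 \left(-13\right)}\right) = \left(f + z\right) \left(-206 + \frac{1}{2} \left(- \frac{1}{13}\right)\right) = \left(f + z\right) \left(-206 - \frac{1}{26}\right) = \left(f + z\right) \left(- \frac{5357}{26}\right) = - \frac{5357 f}{26} - \frac{5357 z}{26}$)
$B = 777$ ($B = 5 - -772 = 5 + 772 = 777$)
$\frac{O{\left(d,573 \right)}}{B} = \frac{\left(- \frac{5357}{26}\right) 573 - - \frac{1719597}{26}}{777} = \left(- \frac{3069561}{26} + \frac{1719597}{26}\right) \frac{1}{777} = \left(- \frac{674982}{13}\right) \frac{1}{777} = - \frac{32142}{481}$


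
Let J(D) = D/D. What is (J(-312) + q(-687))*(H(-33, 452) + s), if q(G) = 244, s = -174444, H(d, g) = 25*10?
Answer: -42677530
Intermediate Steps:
H(d, g) = 250
J(D) = 1
(J(-312) + q(-687))*(H(-33, 452) + s) = (1 + 244)*(250 - 174444) = 245*(-174194) = -42677530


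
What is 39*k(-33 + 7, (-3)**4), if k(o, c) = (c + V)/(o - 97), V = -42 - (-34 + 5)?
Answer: -884/41 ≈ -21.561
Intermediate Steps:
V = -13 (V = -42 - 1*(-29) = -42 + 29 = -13)
k(o, c) = (-13 + c)/(-97 + o) (k(o, c) = (c - 13)/(o - 97) = (-13 + c)/(-97 + o))
39*k(-33 + 7, (-3)**4) = 39*((-13 + (-3)**4)/(-97 + (-33 + 7))) = 39*((-13 + 81)/(-97 - 26)) = 39*(68/(-123)) = 39*(-1/123*68) = 39*(-68/123) = -884/41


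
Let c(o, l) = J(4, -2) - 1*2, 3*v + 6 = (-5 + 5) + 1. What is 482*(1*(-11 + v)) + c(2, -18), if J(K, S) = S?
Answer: -18328/3 ≈ -6109.3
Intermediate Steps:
v = -5/3 (v = -2 + ((-5 + 5) + 1)/3 = -2 + (0 + 1)/3 = -2 + (⅓)*1 = -2 + ⅓ = -5/3 ≈ -1.6667)
c(o, l) = -4 (c(o, l) = -2 - 1*2 = -2 - 2 = -4)
482*(1*(-11 + v)) + c(2, -18) = 482*(1*(-11 - 5/3)) - 4 = 482*(1*(-38/3)) - 4 = 482*(-38/3) - 4 = -18316/3 - 4 = -18328/3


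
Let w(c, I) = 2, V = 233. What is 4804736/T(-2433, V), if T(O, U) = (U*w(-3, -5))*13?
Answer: 2402368/3029 ≈ 793.12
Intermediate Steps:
T(O, U) = 26*U (T(O, U) = (U*2)*13 = (2*U)*13 = 26*U)
4804736/T(-2433, V) = 4804736/((26*233)) = 4804736/6058 = 4804736*(1/6058) = 2402368/3029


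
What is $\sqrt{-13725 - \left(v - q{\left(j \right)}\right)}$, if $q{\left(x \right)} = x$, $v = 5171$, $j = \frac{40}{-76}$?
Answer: $\frac{i \sqrt{6821646}}{19} \approx 137.46 i$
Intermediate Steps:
$j = - \frac{10}{19}$ ($j = 40 \left(- \frac{1}{76}\right) = - \frac{10}{19} \approx -0.52632$)
$\sqrt{-13725 - \left(v - q{\left(j \right)}\right)} = \sqrt{-13725 - \frac{98259}{19}} = \sqrt{- \frac{359034}{19}} = \frac{i \sqrt{6821646}}{19}$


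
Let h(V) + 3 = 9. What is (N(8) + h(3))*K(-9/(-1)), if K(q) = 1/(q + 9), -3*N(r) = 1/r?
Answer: 143/432 ≈ 0.33102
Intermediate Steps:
h(V) = 6 (h(V) = -3 + 9 = 6)
N(r) = -1/(3*r)
K(q) = 1/(9 + q)
(N(8) + h(3))*K(-9/(-1)) = (-⅓/8 + 6)/(9 - 9/(-1)) = (-⅓*⅛ + 6)/(9 - 9*(-1)) = (-1/24 + 6)/(9 + 9) = (143/24)/18 = (143/24)*(1/18) = 143/432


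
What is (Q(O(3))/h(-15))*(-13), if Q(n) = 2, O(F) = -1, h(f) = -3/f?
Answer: -130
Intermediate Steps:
(Q(O(3))/h(-15))*(-13) = (2/((-3/(-15))))*(-13) = (2/((-3*(-1/15))))*(-13) = (2/(1/5))*(-13) = (2*5)*(-13) = 10*(-13) = -130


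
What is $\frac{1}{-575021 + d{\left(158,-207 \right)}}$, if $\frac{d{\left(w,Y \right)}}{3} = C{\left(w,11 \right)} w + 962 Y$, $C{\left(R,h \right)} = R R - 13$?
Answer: $\frac{1}{10654351} \approx 9.3858 \cdot 10^{-8}$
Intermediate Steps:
$C{\left(R,h \right)} = -13 + R^{2}$ ($C{\left(R,h \right)} = R^{2} - 13 = -13 + R^{2}$)
$d{\left(w,Y \right)} = 2886 Y + 3 w \left(-13 + w^{2}\right)$ ($d{\left(w,Y \right)} = 3 \left(\left(-13 + w^{2}\right) w + 962 Y\right) = 3 \left(w \left(-13 + w^{2}\right) + 962 Y\right) = 3 \left(962 Y + w \left(-13 + w^{2}\right)\right) = 2886 Y + 3 w \left(-13 + w^{2}\right)$)
$\frac{1}{-575021 + d{\left(158,-207 \right)}} = \frac{1}{-575021 + \left(2886 \left(-207\right) + 3 \cdot 158 \left(-13 + 158^{2}\right)\right)} = \frac{1}{-575021 - \left(597402 - 474 \left(-13 + 24964\right)\right)} = \frac{1}{-575021 - \left(597402 - 11826774\right)} = \frac{1}{-575021 + \left(-597402 + 11826774\right)} = \frac{1}{-575021 + 11229372} = \frac{1}{10654351}$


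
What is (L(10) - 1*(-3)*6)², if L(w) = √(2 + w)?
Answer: 336 + 72*√3 ≈ 460.71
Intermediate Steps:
(L(10) - 1*(-3)*6)² = (√(2 + 10) - 1*(-3)*6)² = (√12 + 3*6)² = (2*√3 + 18)² = (18 + 2*√3)²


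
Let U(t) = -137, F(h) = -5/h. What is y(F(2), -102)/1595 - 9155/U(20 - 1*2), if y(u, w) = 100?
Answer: 2923185/43703 ≈ 66.887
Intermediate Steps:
y(F(2), -102)/1595 - 9155/U(20 - 1*2) = 100/1595 - 9155/(-137) = 100*(1/1595) - 9155*(-1/137) = 20/319 + 9155/137 = 2923185/43703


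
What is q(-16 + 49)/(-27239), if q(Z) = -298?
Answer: 298/27239 ≈ 0.010940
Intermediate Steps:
q(-16 + 49)/(-27239) = -298/(-27239) = -298*(-1/27239) = 298/27239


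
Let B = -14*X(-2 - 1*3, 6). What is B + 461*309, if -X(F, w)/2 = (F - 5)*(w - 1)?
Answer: 141049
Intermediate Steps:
X(F, w) = -2*(-1 + w)*(-5 + F) (X(F, w) = -2*(F - 5)*(w - 1) = -2*(-5 + F)*(-1 + w) = -2*(-1 + w)*(-5 + F))
B = -1400 (B = -14*(-10 + 2*(-2 - 1*3) + 10*6 - 2*(-2 - 1*3)*6) = -14*(-10 + 2*(-2 - 3) + 60 - 2*(-2 - 3)*6) = -14*(-10 + 2*(-5) + 60 - 2*(-5)*6) = -14*(-10 - 10 + 60 + 60) = -14*100 = -1400)
B + 461*309 = -1400 + 461*309 = -1400 + 142449 = 141049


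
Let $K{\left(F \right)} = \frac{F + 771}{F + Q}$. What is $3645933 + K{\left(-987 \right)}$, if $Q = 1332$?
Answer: $\frac{419282223}{115} \approx 3.6459 \cdot 10^{6}$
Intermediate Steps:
$K{\left(F \right)} = \frac{771 + F}{1332 + F}$ ($K{\left(F \right)} = \frac{F + 771}{F + 1332} = \frac{771 + F}{1332 + F}$)
$3645933 + K{\left(-987 \right)} = 3645933 + \frac{771 - 987}{1332 - 987} = 3645933 + \frac{1}{345} \left(-216\right) = 3645933 - \frac{72}{115} = \frac{419282223}{115}$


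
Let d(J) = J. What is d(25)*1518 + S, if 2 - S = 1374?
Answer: 36578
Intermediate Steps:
S = -1372 (S = 2 - 1*1374 = 2 - 1374 = -1372)
d(25)*1518 + S = 25*1518 - 1372 = 37950 - 1372 = 36578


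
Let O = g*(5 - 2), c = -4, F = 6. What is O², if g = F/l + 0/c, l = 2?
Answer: 81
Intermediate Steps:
g = 3 (g = 6/2 + 0/(-4) = 6*(½) + 0*(-¼) = 3 + 0 = 3)
O = 9 (O = 3*(5 - 2) = 3*3 = 9)
O² = 9² = 81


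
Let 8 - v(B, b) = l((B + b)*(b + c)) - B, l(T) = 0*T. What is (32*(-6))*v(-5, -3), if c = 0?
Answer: -576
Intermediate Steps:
l(T) = 0
v(B, b) = 8 + B (v(B, b) = 8 - (0 - B) = 8 - (-1)*B = 8 + B)
(32*(-6))*v(-5, -3) = (32*(-6))*(8 - 5) = -192*3 = -576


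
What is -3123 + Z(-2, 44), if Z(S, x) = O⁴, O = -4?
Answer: -2867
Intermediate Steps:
Z(S, x) = 256 (Z(S, x) = (-4)⁴ = 256)
-3123 + Z(-2, 44) = -3123 + 256 = -2867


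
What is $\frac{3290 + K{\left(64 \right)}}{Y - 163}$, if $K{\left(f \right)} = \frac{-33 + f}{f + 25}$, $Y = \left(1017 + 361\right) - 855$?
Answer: $\frac{292841}{32040} \approx 9.1399$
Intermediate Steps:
$Y = 523$ ($Y = 1378 - 855 = 523$)
$K{\left(f \right)} = \frac{-33 + f}{25 + f}$
$\frac{3290 + K{\left(64 \right)}}{Y - 163} = \frac{3290 + \frac{-33 + 64}{25 + 64}}{523 - 163} = \frac{3290 + \frac{1}{89} \cdot 31}{360} = \left(3290 + \frac{1}{89} \cdot 31\right) \frac{1}{360} = \left(3290 + \frac{31}{89}\right) \frac{1}{360} = \frac{292841}{89} \cdot \frac{1}{360} = \frac{292841}{32040}$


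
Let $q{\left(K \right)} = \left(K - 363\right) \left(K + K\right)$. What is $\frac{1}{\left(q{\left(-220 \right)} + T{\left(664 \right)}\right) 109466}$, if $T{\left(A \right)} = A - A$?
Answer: $\frac{1}{28080218320} \approx 3.5612 \cdot 10^{-11}$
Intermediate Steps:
$T{\left(A \right)} = 0$
$q{\left(K \right)} = 2 K \left(-363 + K\right)$ ($q{\left(K \right)} = \left(-363 + K\right) 2 K = 2 K \left(-363 + K\right)$)
$\frac{1}{\left(q{\left(-220 \right)} + T{\left(664 \right)}\right) 109466} = \frac{1}{\left(2 \left(-220\right) \left(-363 - 220\right) + 0\right) 109466} = \frac{1}{2 \left(-220\right) \left(-583\right) + 0} \cdot \frac{1}{109466} = \frac{1}{256520 + 0} \cdot \frac{1}{109466} = \frac{1}{256520} \cdot \frac{1}{109466} = \frac{1}{28080218320}$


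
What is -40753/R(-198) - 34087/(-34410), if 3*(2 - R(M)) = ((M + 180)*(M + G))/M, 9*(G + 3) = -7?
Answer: -20820206857/4146405 ≈ -5021.3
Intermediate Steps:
G = -34/9 (G = -3 + (⅑)*(-7) = -3 - 7/9 = -34/9 ≈ -3.7778)
R(M) = 2 - (180 + M)*(-34/9 + M)/(3*M) (R(M) = 2 - (M + 180)*(M - 34/9)/(3*M) = 2 - (180 + M)*(-34/9 + M)/(3*M))
-40753/R(-198) - 34087/(-34410) = -40753*(-5346/(6120 - 1*(-198)*(1532 + 9*(-198)))) - 34087/(-34410) = -40753*(-5346/(6120 - 1*(-198)*(1532 - 1782))) - 34087*(-1/34410) = -40753*(-5346/(6120 - 1*(-198)*(-250))) + 34087/34410 = -40753*(-5346/(6120 - 49500)) + 34087/34410 = -40753/((1/27)*(-1/198)*(-43380)) + 34087/34410 = -40753/2410/297 + 34087/34410 = -40753*297/2410 + 34087/34410 = -12103641/2410 + 34087/34410 = -20820206857/4146405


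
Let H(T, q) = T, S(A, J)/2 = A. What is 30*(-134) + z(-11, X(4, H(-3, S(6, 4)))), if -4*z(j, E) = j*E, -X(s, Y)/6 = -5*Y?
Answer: -8535/2 ≈ -4267.5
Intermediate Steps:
S(A, J) = 2*A
X(s, Y) = 30*Y (X(s, Y) = -(-30)*Y = 30*Y)
z(j, E) = -E*j/4 (z(j, E) = -j*E/4 = -E*j/4)
30*(-134) + z(-11, X(4, H(-3, S(6, 4)))) = 30*(-134) - 1/4*30*(-3)*(-11) = -4020 - 1/4*(-90)*(-11) = -4020 - 495/2 = -8535/2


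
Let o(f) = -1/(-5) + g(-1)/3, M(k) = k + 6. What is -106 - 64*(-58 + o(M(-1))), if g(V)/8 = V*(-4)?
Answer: 43658/15 ≈ 2910.5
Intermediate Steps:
g(V) = -32*V (g(V) = 8*(V*(-4)) = 8*(-4*V) = -32*V)
M(k) = 6 + k
o(f) = 163/15 (o(f) = -1/(-5) - 32*(-1)/3 = -1*(-⅕) + 32*(⅓) = ⅕ + 32/3 = 163/15)
-106 - 64*(-58 + o(M(-1))) = -106 - 64*(-58 + 163/15) = -106 - 64*(-707/15) = -106 + 45248/15 = 43658/15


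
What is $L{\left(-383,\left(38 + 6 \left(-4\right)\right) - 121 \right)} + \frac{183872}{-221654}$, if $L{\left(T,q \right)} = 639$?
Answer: $\frac{70726517}{110827} \approx 638.17$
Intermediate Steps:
$L{\left(-383,\left(38 + 6 \left(-4\right)\right) - 121 \right)} + \frac{183872}{-221654} = 639 + \frac{183872}{-221654} = 639 + 183872 \left(- \frac{1}{221654}\right) = 639 - \frac{91936}{110827} = \frac{70726517}{110827}$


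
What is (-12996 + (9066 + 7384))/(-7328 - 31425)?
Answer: -314/3523 ≈ -0.089129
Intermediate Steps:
(-12996 + (9066 + 7384))/(-7328 - 31425) = (-12996 + 16450)/(-38753) = 3454*(-1/38753) = -314/3523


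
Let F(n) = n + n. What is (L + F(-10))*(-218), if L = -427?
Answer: 97446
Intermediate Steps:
F(n) = 2*n
(L + F(-10))*(-218) = (-427 + 2*(-10))*(-218) = (-427 - 20)*(-218) = -447*(-218) = 97446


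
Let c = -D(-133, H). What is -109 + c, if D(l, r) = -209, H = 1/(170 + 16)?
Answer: 100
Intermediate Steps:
H = 1/186 ≈ 0.0053763
c = 209 (c = -1*(-209) = 209)
-109 + c = -109 + 209 = 100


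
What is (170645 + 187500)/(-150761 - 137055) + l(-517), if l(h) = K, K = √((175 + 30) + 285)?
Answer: -358145/287816 + 7*√10 ≈ 20.892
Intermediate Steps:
K = 7*√10 (K = √(205 + 285) = √490 = 7*√10 ≈ 22.136)
l(h) = 7*√10
(170645 + 187500)/(-150761 - 137055) + l(-517) = (170645 + 187500)/(-150761 - 137055) + 7*√10 = 358145/(-287816) + 7*√10 = 358145*(-1/287816) + 7*√10 = -358145/287816 + 7*√10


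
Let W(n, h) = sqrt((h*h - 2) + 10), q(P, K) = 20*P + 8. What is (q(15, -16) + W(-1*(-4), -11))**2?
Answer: (308 + sqrt(129))**2 ≈ 1.0199e+5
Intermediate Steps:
q(P, K) = 8 + 20*P
W(n, h) = sqrt(8 + h**2) (W(n, h) = sqrt((h**2 - 2) + 10) = sqrt((-2 + h**2) + 10) = sqrt(8 + h**2))
(q(15, -16) + W(-1*(-4), -11))**2 = ((8 + 20*15) + sqrt(8 + (-11)**2))**2 = ((8 + 300) + sqrt(8 + 121))**2 = (308 + sqrt(129))**2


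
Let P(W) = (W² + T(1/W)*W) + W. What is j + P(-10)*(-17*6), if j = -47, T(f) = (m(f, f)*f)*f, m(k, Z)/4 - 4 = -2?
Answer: -45727/5 ≈ -9145.4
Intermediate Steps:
m(k, Z) = 8 (m(k, Z) = 16 + 4*(-2) = 16 - 8 = 8)
T(f) = 8*f² (T(f) = (8*f)*f = 8*f²)
P(W) = W + W² + 8/W (P(W) = (W² + (8*(1/W)²)*W) + W = (W² + (8/W²)*W) + W = (W² + 8/W) + W = W + W² + 8/W)
j + P(-10)*(-17*6) = -47 + (-10 + (-10)² + 8/(-10))*(-17*6) = -47 + (-10 + 100 + 8*(-⅒))*(-102) = -47 + (-10 + 100 - ⅘)*(-102) = -47 + (446/5)*(-102) = -47 - 45492/5 = -45727/5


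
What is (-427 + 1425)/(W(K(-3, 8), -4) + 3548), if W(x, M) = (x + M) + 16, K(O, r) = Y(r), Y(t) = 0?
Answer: 499/1780 ≈ 0.28034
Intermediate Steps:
K(O, r) = 0
W(x, M) = 16 + M + x (W(x, M) = (M + x) + 16 = 16 + M + x)
(-427 + 1425)/(W(K(-3, 8), -4) + 3548) = (-427 + 1425)/((16 - 4 + 0) + 3548) = 998/(12 + 3548) = 998/3560 = 998*(1/3560) = 499/1780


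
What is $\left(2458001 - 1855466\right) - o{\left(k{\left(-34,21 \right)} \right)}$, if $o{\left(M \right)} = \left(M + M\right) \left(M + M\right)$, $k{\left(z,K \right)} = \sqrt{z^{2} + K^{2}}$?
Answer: $596147$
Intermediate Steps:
$k{\left(z,K \right)} = \sqrt{K^{2} + z^{2}}$
$o{\left(M \right)} = 4 M^{2}$ ($o{\left(M \right)} = 2 M 2 M = 4 M^{2}$)
$\left(2458001 - 1855466\right) - o{\left(k{\left(-34,21 \right)} \right)} = \left(2458001 - 1855466\right) - 4 \left(\sqrt{21^{2} + \left(-34\right)^{2}}\right)^{2} = 602535 - 4 \left(\sqrt{441 + 1156}\right)^{2} = 602535 - 4 \left(\sqrt{1597}\right)^{2} = 602535 - 4 \cdot 1597 = 602535 - 6388 = 596147$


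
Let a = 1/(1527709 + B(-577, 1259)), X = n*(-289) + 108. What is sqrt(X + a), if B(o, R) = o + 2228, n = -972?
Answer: sqrt(41080007985705185)/382340 ≈ 530.11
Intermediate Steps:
B(o, R) = 2228 + o
X = 281016 (X = -972*(-289) + 108 = 280908 + 108 = 281016)
a = 1/1529360 (a = 1/(1527709 + (2228 - 577)) = 1/(1527709 + 1651) = 1/1529360 ≈ 6.5387e-7)
sqrt(X + a) = sqrt(281016 + 1/1529360) = sqrt(429774629761/1529360) = sqrt(41080007985705185)/382340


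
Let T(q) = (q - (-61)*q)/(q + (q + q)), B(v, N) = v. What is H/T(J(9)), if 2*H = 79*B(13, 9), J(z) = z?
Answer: 3081/124 ≈ 24.847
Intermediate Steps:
T(q) = 62/3 (T(q) = (q + 61*q)/(q + 2*q) = (62*q)/((3*q)) = (62*q)*(1/(3*q)) = 62/3)
H = 1027/2 (H = (79*13)/2 = (½)*1027 = 1027/2 ≈ 513.50)
H/T(J(9)) = 1027/(2*(62/3)) = (1027/2)*(3/62) = 3081/124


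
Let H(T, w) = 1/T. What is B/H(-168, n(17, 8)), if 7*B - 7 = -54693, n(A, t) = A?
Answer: 1312464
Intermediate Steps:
B = -54686/7 (B = 1 + (⅐)*(-54693) = 1 - 54693/7 = -54686/7 ≈ -7812.3)
B/H(-168, n(17, 8)) = -54686/(7*(1/(-168))) = -54686/(7*(-1/168)) = -54686/7*(-168) = 1312464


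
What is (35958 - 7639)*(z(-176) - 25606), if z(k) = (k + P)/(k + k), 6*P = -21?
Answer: -510485798535/704 ≈ -7.2512e+8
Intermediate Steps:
P = -7/2 (P = (⅙)*(-21) = -7/2 ≈ -3.5000)
z(k) = (-7/2 + k)/(2*k) (z(k) = (k - 7/2)/(k + k) = (-7/2 + k)/((2*k)) = (-7/2 + k)*(1/(2*k)) = (-7/2 + k)/(2*k))
(35958 - 7639)*(z(-176) - 25606) = (35958 - 7639)*((¼)*(-7 + 2*(-176))/(-176) - 25606) = 28319*((¼)*(-1/176)*(-7 - 352) - 25606) = 28319*((¼)*(-1/176)*(-359) - 25606) = 28319*(359/704 - 25606) = 28319*(-18026265/704) = -510485798535/704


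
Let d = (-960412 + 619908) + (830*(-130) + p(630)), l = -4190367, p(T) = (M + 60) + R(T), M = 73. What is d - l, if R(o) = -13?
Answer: 3742083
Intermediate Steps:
p(T) = 120 (p(T) = (73 + 60) - 13 = 133 - 13 = 120)
d = -448284 (d = (-960412 + 619908) + (830*(-130) + 120) = -340504 + (-107900 + 120) = -340504 - 107780 = -448284)
d - l = -448284 - 1*(-4190367) = -448284 + 4190367 = 3742083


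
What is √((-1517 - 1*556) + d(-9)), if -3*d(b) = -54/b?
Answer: 5*I*√83 ≈ 45.552*I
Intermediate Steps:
d(b) = 18/b (d(b) = -(-18)/b = 18/b)
√((-1517 - 1*556) + d(-9)) = √((-1517 - 1*556) + 18/(-9)) = √((-1517 - 556) + 18*(-⅑)) = √(-2073 - 2) = √(-2075) = 5*I*√83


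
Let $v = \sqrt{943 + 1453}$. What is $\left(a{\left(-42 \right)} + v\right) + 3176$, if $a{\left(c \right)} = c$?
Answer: $3134 + 2 \sqrt{599} \approx 3182.9$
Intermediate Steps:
$v = 2 \sqrt{599}$ ($v = \sqrt{2396} = 2 \sqrt{599} \approx 48.949$)
$\left(a{\left(-42 \right)} + v\right) + 3176 = \left(-42 + 2 \sqrt{599}\right) + 3176 = 3134 + 2 \sqrt{599}$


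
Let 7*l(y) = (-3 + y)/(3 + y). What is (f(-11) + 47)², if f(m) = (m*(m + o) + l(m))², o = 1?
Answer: 38115924289/256 ≈ 1.4889e+8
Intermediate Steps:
l(y) = (-3 + y)/(7*(3 + y)) (l(y) = ((-3 + y)/(3 + y))/7 = (-3 + y)/(7*(3 + y)))
f(m) = (m*(1 + m) + (-3 + m)/(7*(3 + m)))² (f(m) = (m*(m + 1) + (-3 + m)/(7*(3 + m)))² = (m*(1 + m) + (-3 + m)/(7*(3 + m)))²)
(f(-11) + 47)² = ((-3 - 11 + 7*(-11)*(1 - 11)*(3 - 11))²/(49*(3 - 11)²) + 47)² = ((1/49)*(-3 - 11 + 7*(-11)*(-10)*(-8))²/(-8)² + 47)² = ((1/49)*(1/64)*(-3 - 11 - 6160)² + 47)² = ((1/49)*(1/64)*(-6174)² + 47)² = ((1/49)*(1/64)*38118276 + 47)² = (194481/16 + 47)² = (195233/16)² = 38115924289/256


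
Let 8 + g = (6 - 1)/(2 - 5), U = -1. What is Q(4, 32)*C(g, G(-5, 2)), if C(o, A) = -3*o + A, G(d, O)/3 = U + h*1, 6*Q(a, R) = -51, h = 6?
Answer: -374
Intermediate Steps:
Q(a, R) = -17/2 (Q(a, R) = (1/6)*(-51) = -17/2)
g = -29/3 (g = -8 + (6 - 1)/(2 - 5) = -8 + 5/(-3) = -8 + 5*(-1/3) = -8 - 5/3 = -29/3 ≈ -9.6667)
G(d, O) = 15 (G(d, O) = 3*(-1 + 6*1) = 3*(-1 + 6) = 3*5 = 15)
C(o, A) = A - 3*o
Q(4, 32)*C(g, G(-5, 2)) = -17*(15 - 3*(-29/3))/2 = -17*(15 + 29)/2 = -17/2*44 = -374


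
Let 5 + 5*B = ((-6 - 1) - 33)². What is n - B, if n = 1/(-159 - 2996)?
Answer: -1006446/3155 ≈ -319.00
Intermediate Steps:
B = 319 (B = -1 + ((-6 - 1) - 33)²/5 = -1 + (-7 - 33)²/5 = -1 + (⅕)*(-40)² = -1 + (⅕)*1600 = -1 + 320 = 319)
n = -1/3155 (n = 1/(-3155) = -1/3155 ≈ -0.00031696)
n - B = -1/3155 - 1*319 = -1/3155 - 319 = -1006446/3155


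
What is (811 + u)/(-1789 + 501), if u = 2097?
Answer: -727/322 ≈ -2.2578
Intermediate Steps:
(811 + u)/(-1789 + 501) = (811 + 2097)/(-1789 + 501) = 2908/(-1288) = 2908*(-1/1288) = -727/322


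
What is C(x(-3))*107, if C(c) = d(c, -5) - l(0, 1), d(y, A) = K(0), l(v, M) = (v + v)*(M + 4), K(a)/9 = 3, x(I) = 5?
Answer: 2889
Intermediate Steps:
K(a) = 27 (K(a) = 9*3 = 27)
l(v, M) = 2*v*(4 + M) (l(v, M) = (2*v)*(4 + M) = 2*v*(4 + M))
d(y, A) = 27
C(c) = 27 (C(c) = 27 - 2*0*(4 + 1) = 27 - 2*0*5 = 27 - 1*0 = 27 + 0 = 27)
C(x(-3))*107 = 27*107 = 2889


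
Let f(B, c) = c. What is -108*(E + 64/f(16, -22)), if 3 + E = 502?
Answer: -589356/11 ≈ -53578.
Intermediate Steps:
E = 499 (E = -3 + 502 = 499)
-108*(E + 64/f(16, -22)) = -108*(499 + 64/(-22)) = -108*(499 + 64*(-1/22)) = -108*(499 - 32/11) = -108*5457/11 = -589356/11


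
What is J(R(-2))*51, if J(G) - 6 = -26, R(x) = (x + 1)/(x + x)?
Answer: -1020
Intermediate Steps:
R(x) = (1 + x)/(2*x) (R(x) = (1 + x)/((2*x)) = (1 + x)*(1/(2*x)) = (1 + x)/(2*x))
J(G) = -20 (J(G) = 6 - 26 = -20)
J(R(-2))*51 = -20*51 = -1020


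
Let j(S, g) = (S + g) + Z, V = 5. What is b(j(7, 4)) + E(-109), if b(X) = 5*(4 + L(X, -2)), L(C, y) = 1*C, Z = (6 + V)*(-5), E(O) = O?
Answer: -309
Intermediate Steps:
Z = -55 (Z = (6 + 5)*(-5) = 11*(-5) = -55)
L(C, y) = C
j(S, g) = -55 + S + g (j(S, g) = (S + g) - 55 = -55 + S + g)
b(X) = 20 + 5*X (b(X) = 5*(4 + X) = 20 + 5*X)
b(j(7, 4)) + E(-109) = (20 + 5*(-55 + 7 + 4)) - 109 = (20 + 5*(-44)) - 109 = (20 - 220) - 109 = -200 - 109 = -309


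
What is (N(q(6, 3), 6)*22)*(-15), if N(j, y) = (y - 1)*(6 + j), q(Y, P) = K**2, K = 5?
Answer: -51150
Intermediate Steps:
q(Y, P) = 25 (q(Y, P) = 5**2 = 25)
N(j, y) = (-1 + y)*(6 + j)
(N(q(6, 3), 6)*22)*(-15) = ((-6 - 1*25 + 6*6 + 25*6)*22)*(-15) = ((-6 - 25 + 36 + 150)*22)*(-15) = (155*22)*(-15) = 3410*(-15) = -51150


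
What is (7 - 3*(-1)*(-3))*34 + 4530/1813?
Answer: -118754/1813 ≈ -65.501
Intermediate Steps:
(7 - 3*(-1)*(-3))*34 + 4530/1813 = (7 + 3*(-3))*34 + 4530*(1/1813) = (7 - 9)*34 + 4530/1813 = -2*34 + 4530/1813 = -68 + 4530/1813 = -118754/1813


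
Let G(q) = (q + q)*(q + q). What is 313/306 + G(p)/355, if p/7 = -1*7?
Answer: 3049939/108630 ≈ 28.076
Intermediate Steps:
p = -49 (p = 7*(-1*7) = 7*(-7) = -49)
G(q) = 4*q**2 (G(q) = (2*q)*(2*q) = 4*q**2)
313/306 + G(p)/355 = 313/306 + (4*(-49)**2)/355 = 313*(1/306) + (4*2401)*(1/355) = 313/306 + 9604*(1/355) = 313/306 + 9604/355 = 3049939/108630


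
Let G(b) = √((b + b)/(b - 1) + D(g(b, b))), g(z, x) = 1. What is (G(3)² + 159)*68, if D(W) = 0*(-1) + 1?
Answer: 11084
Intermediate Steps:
D(W) = 1 (D(W) = 0 + 1 = 1)
G(b) = √(1 + 2*b/(-1 + b)) (G(b) = √((b + b)/(b - 1) + 1) = √((2*b)/(-1 + b) + 1) = √(2*b/(-1 + b) + 1) = √(1 + 2*b/(-1 + b)))
(G(3)² + 159)*68 = ((√((-1 + 3*3)/(-1 + 3)))² + 159)*68 = ((√((-1 + 9)/2))² + 159)*68 = ((√((½)*8))² + 159)*68 = ((√4)² + 159)*68 = (2² + 159)*68 = (4 + 159)*68 = 163*68 = 11084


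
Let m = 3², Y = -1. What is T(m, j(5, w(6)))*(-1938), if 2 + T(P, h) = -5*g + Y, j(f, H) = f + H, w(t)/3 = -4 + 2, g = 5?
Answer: 54264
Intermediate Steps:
w(t) = -6 (w(t) = 3*(-4 + 2) = 3*(-2) = -6)
j(f, H) = H + f
m = 9
T(P, h) = -28 (T(P, h) = -2 + (-5*5 - 1) = -2 + (-25 - 1) = -2 - 26 = -28)
T(m, j(5, w(6)))*(-1938) = -28*(-1938) = 54264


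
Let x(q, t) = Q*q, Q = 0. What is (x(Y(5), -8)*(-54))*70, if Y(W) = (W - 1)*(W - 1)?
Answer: 0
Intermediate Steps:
Y(W) = (-1 + W)² (Y(W) = (-1 + W)*(-1 + W) = (-1 + W)²)
x(q, t) = 0 (x(q, t) = 0*q = 0)
(x(Y(5), -8)*(-54))*70 = (0*(-54))*70 = 0*70 = 0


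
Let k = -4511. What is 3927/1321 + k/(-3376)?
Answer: 19216583/4459696 ≈ 4.3089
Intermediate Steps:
3927/1321 + k/(-3376) = 3927/1321 - 4511/(-3376) = 3927*(1/1321) - 4511*(-1/3376) = 3927/1321 + 4511/3376 = 19216583/4459696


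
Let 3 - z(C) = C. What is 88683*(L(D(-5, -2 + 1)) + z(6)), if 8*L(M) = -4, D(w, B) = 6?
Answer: -620781/2 ≈ -3.1039e+5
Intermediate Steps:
z(C) = 3 - C
L(M) = -1/2 (L(M) = (1/8)*(-4) = -1/2)
88683*(L(D(-5, -2 + 1)) + z(6)) = 88683*(-1/2 + (3 - 1*6)) = 88683*(-1/2 + (3 - 6)) = 88683*(-1/2 - 3) = 88683*(-7/2) = -620781/2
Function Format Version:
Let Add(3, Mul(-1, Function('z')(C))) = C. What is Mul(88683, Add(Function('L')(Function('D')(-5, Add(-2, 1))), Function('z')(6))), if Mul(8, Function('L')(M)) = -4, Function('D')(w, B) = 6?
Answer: Rational(-620781, 2) ≈ -3.1039e+5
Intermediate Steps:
Function('z')(C) = Add(3, Mul(-1, C))
Function('L')(M) = Rational(-1, 2) (Function('L')(M) = Mul(Rational(1, 8), -4) = Rational(-1, 2))
Mul(88683, Add(Function('L')(Function('D')(-5, Add(-2, 1))), Function('z')(6))) = Mul(88683, Add(Rational(-1, 2), Add(3, Mul(-1, 6)))) = Mul(88683, Add(Rational(-1, 2), Add(3, -6))) = Mul(88683, Add(Rational(-1, 2), -3)) = Mul(88683, Rational(-7, 2)) = Rational(-620781, 2)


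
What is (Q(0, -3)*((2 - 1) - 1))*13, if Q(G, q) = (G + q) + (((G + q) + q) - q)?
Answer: 0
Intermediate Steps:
Q(G, q) = 2*G + 2*q (Q(G, q) = (G + q) + ((G + 2*q) - q) = (G + q) + (G + q) = 2*G + 2*q)
(Q(0, -3)*((2 - 1) - 1))*13 = ((2*0 + 2*(-3))*((2 - 1) - 1))*13 = ((0 - 6)*(1 - 1))*13 = -6*0*13 = 0*13 = 0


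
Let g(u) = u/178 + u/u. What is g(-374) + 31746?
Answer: 2825296/89 ≈ 31745.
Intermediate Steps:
g(u) = 1 + u/178 (g(u) = u*(1/178) + 1 = u/178 + 1 = 1 + u/178)
g(-374) + 31746 = (1 + (1/178)*(-374)) + 31746 = (1 - 187/89) + 31746 = -98/89 + 31746 = 2825296/89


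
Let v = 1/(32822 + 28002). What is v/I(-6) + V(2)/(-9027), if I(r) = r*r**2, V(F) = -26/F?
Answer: 18976085/13177397952 ≈ 0.0014400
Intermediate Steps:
v = 1/60824 ≈ 1.6441e-5
I(r) = r**3
v/I(-6) + V(2)/(-9027) = 1/(60824*((-6)**3)) - 26/2/(-9027) = (1/60824)/(-216) - 26*1/2*(-1/9027) = (1/60824)*(-1/216) - 13*(-1/9027) = -1/13137984 + 13/9027 = 18976085/13177397952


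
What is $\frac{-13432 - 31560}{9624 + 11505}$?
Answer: $- \frac{44992}{21129} \approx -2.1294$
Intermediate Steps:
$\frac{-13432 - 31560}{9624 + 11505} = \frac{-13432 - 31560}{21129} = \left(-13432 - 31560\right) \frac{1}{21129} = \left(-44992\right) \frac{1}{21129} = - \frac{44992}{21129}$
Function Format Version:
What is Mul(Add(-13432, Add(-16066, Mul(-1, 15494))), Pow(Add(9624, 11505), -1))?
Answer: Rational(-44992, 21129) ≈ -2.1294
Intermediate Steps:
Mul(Add(-13432, Add(-16066, Mul(-1, 15494))), Pow(Add(9624, 11505), -1)) = Mul(Add(-13432, Add(-16066, -15494)), Pow(21129, -1)) = Mul(Add(-13432, -31560), Rational(1, 21129)) = Mul(-44992, Rational(1, 21129)) = Rational(-44992, 21129)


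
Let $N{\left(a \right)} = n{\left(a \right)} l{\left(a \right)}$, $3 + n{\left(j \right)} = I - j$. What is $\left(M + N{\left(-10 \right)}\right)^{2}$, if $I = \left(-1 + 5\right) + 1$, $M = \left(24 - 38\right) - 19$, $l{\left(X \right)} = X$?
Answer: $23409$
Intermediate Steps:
$M = -33$ ($M = -14 - 19 = -33$)
$I = 5$ ($I = 4 + 1 = 5$)
$n{\left(j \right)} = 2 - j$ ($n{\left(j \right)} = -3 - \left(-5 + j\right) = 2 - j$)
$N{\left(a \right)} = a \left(2 - a\right)$ ($N{\left(a \right)} = \left(2 - a\right) a = a \left(2 - a\right)$)
$\left(M + N{\left(-10 \right)}\right)^{2} = \left(-33 - 10 \left(2 - -10\right)\right)^{2} = \left(-33 - 10 \left(2 + 10\right)\right)^{2} = \left(-33 - 120\right)^{2} = \left(-153\right)^{2} = 23409$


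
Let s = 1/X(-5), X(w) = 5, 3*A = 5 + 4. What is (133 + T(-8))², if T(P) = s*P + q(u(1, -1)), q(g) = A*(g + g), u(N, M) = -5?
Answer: 257049/25 ≈ 10282.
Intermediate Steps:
A = 3 (A = (5 + 4)/3 = (⅓)*9 = 3)
q(g) = 6*g (q(g) = 3*(g + g) = 3*(2*g) = 6*g)
s = ⅕ (s = 1/5 = ⅕ ≈ 0.20000)
T(P) = -30 + P/5 (T(P) = P/5 + 6*(-5) = P/5 - 30 = -30 + P/5)
(133 + T(-8))² = (133 + (-30 + (⅕)*(-8)))² = (133 + (-30 - 8/5))² = (133 - 158/5)² = (507/5)² = 257049/25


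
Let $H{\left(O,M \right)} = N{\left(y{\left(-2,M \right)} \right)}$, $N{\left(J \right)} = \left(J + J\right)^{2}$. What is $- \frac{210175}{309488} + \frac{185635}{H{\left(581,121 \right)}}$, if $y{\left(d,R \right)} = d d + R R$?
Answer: $- \frac{10716560191}{15785435440} \approx -0.67889$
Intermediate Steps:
$y{\left(d,R \right)} = R^{2} + d^{2}$ ($y{\left(d,R \right)} = d^{2} + R^{2} = R^{2} + d^{2}$)
$N{\left(J \right)} = 4 J^{2}$ ($N{\left(J \right)} = \left(2 J\right)^{2} = 4 J^{2}$)
$H{\left(O,M \right)} = 4 \left(4 + M^{2}\right)^{2}$ ($H{\left(O,M \right)} = 4 \left(M^{2} + \left(-2\right)^{2}\right)^{2} = 4 \left(M^{2} + 4\right)^{2} = 4 \left(4 + M^{2}\right)^{2}$)
$- \frac{210175}{309488} + \frac{185635}{H{\left(581,121 \right)}} = - \frac{210175}{309488} + \frac{185635}{4 \left(4 + 121^{2}\right)^{2}} = \left(-210175\right) \frac{1}{309488} + \frac{185635}{4 \left(4 + 14641\right)^{2}} = - \frac{210175}{309488} + \frac{185635}{4 \cdot 14645^{2}} = - \frac{210175}{309488} + \frac{185635}{4 \cdot 214476025} = - \frac{210175}{309488} + \frac{185635}{857904100} = - \frac{210175}{309488} + 185635 \cdot \frac{1}{857904100} = - \frac{210175}{309488} + \frac{37127}{171580820} = - \frac{10716560191}{15785435440}$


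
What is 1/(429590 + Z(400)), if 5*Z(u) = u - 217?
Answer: 5/2148133 ≈ 2.3276e-6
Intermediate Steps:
Z(u) = -217/5 + u/5 (Z(u) = (u - 217)/5 = (-217 + u)/5 = -217/5 + u/5)
1/(429590 + Z(400)) = 1/(429590 + (-217/5 + (1/5)*400)) = 1/(429590 + (-217/5 + 80)) = 1/(429590 + 183/5) = 1/(2148133/5) = 5/2148133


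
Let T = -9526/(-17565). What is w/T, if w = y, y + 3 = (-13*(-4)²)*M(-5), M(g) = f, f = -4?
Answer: 14561385/9526 ≈ 1528.6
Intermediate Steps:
M(g) = -4
T = 9526/17565 (T = -9526*(-1/17565) = 9526/17565 ≈ 0.54233)
y = 829 (y = -3 - 13*(-4)²*(-4) = -3 - 13*16*(-4) = -3 - 208*(-4) = -3 + 832 = 829)
w = 829
w/T = 829/(9526/17565) = 829*(17565/9526) = 14561385/9526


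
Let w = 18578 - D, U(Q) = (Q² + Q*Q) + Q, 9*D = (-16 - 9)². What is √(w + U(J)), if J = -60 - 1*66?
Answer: √451211/3 ≈ 223.91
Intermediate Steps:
D = 625/9 (D = (-16 - 9)²/9 = (⅑)*(-25)² = (⅑)*625 = 625/9 ≈ 69.444)
J = -126 (J = -60 - 66 = -126)
U(Q) = Q + 2*Q² (U(Q) = (Q² + Q²) + Q = 2*Q² + Q = Q + 2*Q²)
w = 166577/9 (w = 18578 - 1*625/9 = 18578 - 625/9 = 166577/9 ≈ 18509.)
√(w + U(J)) = √(166577/9 - 126*(1 + 2*(-126))) = √(166577/9 - 126*(1 - 252)) = √(166577/9 - 126*(-251)) = √(166577/9 + 31626) = √(451211/9) = √451211/3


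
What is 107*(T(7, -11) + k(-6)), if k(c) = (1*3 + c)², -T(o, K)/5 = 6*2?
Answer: -5457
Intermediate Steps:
T(o, K) = -60 (T(o, K) = -30*2 = -5*12 = -60)
k(c) = (3 + c)²
107*(T(7, -11) + k(-6)) = 107*(-60 + (3 - 6)²) = 107*(-60 + (-3)²) = 107*(-60 + 9) = 107*(-51) = -5457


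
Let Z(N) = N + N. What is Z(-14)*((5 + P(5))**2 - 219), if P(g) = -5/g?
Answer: 5684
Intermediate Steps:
Z(N) = 2*N
Z(-14)*((5 + P(5))**2 - 219) = (2*(-14))*((5 - 5/5)**2 - 219) = -28*((5 - 5*1/5)**2 - 219) = -28*((5 - 1)**2 - 219) = -28*(4**2 - 219) = -28*(16 - 219) = -28*(-203) = 5684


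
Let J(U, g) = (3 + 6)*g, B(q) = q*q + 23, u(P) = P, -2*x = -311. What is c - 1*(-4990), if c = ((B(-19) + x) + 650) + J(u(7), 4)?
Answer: 12431/2 ≈ 6215.5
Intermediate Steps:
x = 311/2 (x = -1/2*(-311) = 311/2 ≈ 155.50)
B(q) = 23 + q**2 (B(q) = q**2 + 23 = 23 + q**2)
J(U, g) = 9*g
c = 2451/2 (c = (((23 + (-19)**2) + 311/2) + 650) + 9*4 = (((23 + 361) + 311/2) + 650) + 36 = ((384 + 311/2) + 650) + 36 = (1079/2 + 650) + 36 = 2379/2 + 36 = 2451/2 ≈ 1225.5)
c - 1*(-4990) = 2451/2 - 1*(-4990) = 2451/2 + 4990 = 12431/2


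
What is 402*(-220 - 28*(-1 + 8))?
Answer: -167232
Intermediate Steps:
402*(-220 - 28*(-1 + 8)) = 402*(-220 - 28*7) = 402*(-220 - 196) = 402*(-416) = -167232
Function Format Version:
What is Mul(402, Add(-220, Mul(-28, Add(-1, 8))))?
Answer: -167232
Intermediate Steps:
Mul(402, Add(-220, Mul(-28, Add(-1, 8)))) = Mul(402, Add(-220, Mul(-28, 7))) = Mul(402, Add(-220, -196)) = Mul(402, -416) = -167232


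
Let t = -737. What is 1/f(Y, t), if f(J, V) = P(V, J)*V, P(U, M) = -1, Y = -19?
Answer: 1/737 ≈ 0.0013569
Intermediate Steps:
f(J, V) = -V
1/f(Y, t) = 1/(-1*(-737)) = 1/737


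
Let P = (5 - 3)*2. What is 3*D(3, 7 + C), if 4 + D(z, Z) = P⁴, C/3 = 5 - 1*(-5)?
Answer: 756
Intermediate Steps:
C = 30 (C = 3*(5 - 1*(-5)) = 3*(5 + 5) = 3*10 = 30)
P = 4 (P = 2*2 = 4)
D(z, Z) = 252 (D(z, Z) = -4 + 4⁴ = -4 + 256 = 252)
3*D(3, 7 + C) = 3*252 = 756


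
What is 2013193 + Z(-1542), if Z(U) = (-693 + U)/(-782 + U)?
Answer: 4678662767/2324 ≈ 2.0132e+6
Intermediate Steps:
Z(U) = (-693 + U)/(-782 + U)
2013193 + Z(-1542) = 2013193 + (-693 - 1542)/(-782 - 1542) = 2013193 - 2235/(-2324) = 2013193 - 1/2324*(-2235) = 2013193 + 2235/2324 = 4678662767/2324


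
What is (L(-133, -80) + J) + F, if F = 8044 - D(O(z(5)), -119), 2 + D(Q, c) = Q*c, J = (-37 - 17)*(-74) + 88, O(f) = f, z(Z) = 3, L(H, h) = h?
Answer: 12407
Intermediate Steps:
J = 4084 (J = -54*(-74) + 88 = 3996 + 88 = 4084)
D(Q, c) = -2 + Q*c
F = 8403 (F = 8044 - (-2 + 3*(-119)) = 8044 - (-2 - 357) = 8044 - 1*(-359) = 8044 + 359 = 8403)
(L(-133, -80) + J) + F = (-80 + 4084) + 8403 = 4004 + 8403 = 12407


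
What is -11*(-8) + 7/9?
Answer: 799/9 ≈ 88.778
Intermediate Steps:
-11*(-8) + 7/9 = 88 + 7*(1/9) = 88 + 7/9 = 799/9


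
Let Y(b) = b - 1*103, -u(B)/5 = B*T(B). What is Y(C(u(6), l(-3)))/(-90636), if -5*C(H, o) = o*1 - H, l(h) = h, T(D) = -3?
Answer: 211/226590 ≈ 0.00093120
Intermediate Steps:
u(B) = 15*B (u(B) = -5*B*(-3) = -(-15)*B = 15*B)
C(H, o) = -o/5 + H/5 (C(H, o) = -(o*1 - H)/5 = -(o - H)/5 = -o/5 + H/5)
Y(b) = -103 + b (Y(b) = b - 103 = -103 + b)
Y(C(u(6), l(-3)))/(-90636) = (-103 + (-⅕*(-3) + (15*6)/5))/(-90636) = (-103 + (⅗ + (⅕)*90))*(-1/90636) = (-103 + (⅗ + 18))*(-1/90636) = (-103 + 93/5)*(-1/90636) = -422/5*(-1/90636) = 211/226590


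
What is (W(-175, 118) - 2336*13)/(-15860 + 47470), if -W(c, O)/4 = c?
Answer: -14834/15805 ≈ -0.93856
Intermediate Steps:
W(c, O) = -4*c
(W(-175, 118) - 2336*13)/(-15860 + 47470) = (-4*(-175) - 2336*13)/(-15860 + 47470) = (700 - 30368)/31610 = -29668*1/31610 = -14834/15805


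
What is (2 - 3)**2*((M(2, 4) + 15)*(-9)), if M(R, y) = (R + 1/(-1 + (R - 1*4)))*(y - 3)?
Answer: -150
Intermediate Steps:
M(R, y) = (-3 + y)*(R + 1/(-5 + R)) (M(R, y) = (R + 1/(-1 + (R - 4)))*(-3 + y) = (R + 1/(-1 + (-4 + R)))*(-3 + y) = (R + 1/(-5 + R))*(-3 + y) = (-3 + y)*(R + 1/(-5 + R)))
(2 - 3)**2*((M(2, 4) + 15)*(-9)) = (2 - 3)**2*(((-3 + 4 - 3*2**2 + 15*2 + 4*2**2 - 5*2*4)/(-5 + 2) + 15)*(-9)) = (-1)**2*(((-3 + 4 - 3*4 + 30 + 4*4 - 40)/(-3) + 15)*(-9)) = 1*((-(-3 + 4 - 12 + 30 + 16 - 40)/3 + 15)*(-9)) = 1*((-1/3*(-5) + 15)*(-9)) = 1*((5/3 + 15)*(-9)) = 1*((50/3)*(-9)) = 1*(-150) = -150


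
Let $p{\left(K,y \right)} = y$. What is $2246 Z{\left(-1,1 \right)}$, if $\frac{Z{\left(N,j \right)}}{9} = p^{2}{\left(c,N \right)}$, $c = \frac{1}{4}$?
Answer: $20214$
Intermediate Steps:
$c = \frac{1}{4} \approx 0.25$
$Z{\left(N,j \right)} = 9 N^{2}$
$2246 Z{\left(-1,1 \right)} = 2246 \cdot 9 \left(-1\right)^{2} = 2246 \cdot 9 \cdot 1 = 2246 \cdot 9 = 20214$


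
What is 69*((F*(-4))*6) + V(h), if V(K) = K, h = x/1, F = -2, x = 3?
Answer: 3315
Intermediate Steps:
h = 3 (h = 3/1 = 3*1 = 3)
69*((F*(-4))*6) + V(h) = 69*(-2*(-4)*6) + 3 = 69*(8*6) + 3 = 69*48 + 3 = 3312 + 3 = 3315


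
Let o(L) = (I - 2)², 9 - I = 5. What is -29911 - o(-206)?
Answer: -29915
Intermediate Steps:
I = 4 (I = 9 - 1*5 = 9 - 5 = 4)
o(L) = 4 (o(L) = (4 - 2)² = 2² = 4)
-29911 - o(-206) = -29911 - 1*4 = -29911 - 4 = -29915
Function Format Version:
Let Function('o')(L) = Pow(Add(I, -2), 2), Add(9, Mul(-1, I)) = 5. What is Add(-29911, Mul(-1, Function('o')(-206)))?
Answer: -29915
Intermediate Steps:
I = 4 (I = Add(9, Mul(-1, 5)) = Add(9, -5) = 4)
Function('o')(L) = 4 (Function('o')(L) = Pow(Add(4, -2), 2) = Pow(2, 2) = 4)
Add(-29911, Mul(-1, Function('o')(-206))) = Add(-29911, Mul(-1, 4)) = Add(-29911, -4) = -29915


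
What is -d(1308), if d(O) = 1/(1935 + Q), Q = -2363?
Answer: 1/428 ≈ 0.0023364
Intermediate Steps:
d(O) = -1/428 (d(O) = 1/(1935 - 2363) = 1/(-428) = -1/428)
-d(1308) = -1*(-1/428) = 1/428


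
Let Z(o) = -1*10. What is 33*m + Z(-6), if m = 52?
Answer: 1706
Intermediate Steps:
Z(o) = -10
33*m + Z(-6) = 33*52 - 10 = 1716 - 10 = 1706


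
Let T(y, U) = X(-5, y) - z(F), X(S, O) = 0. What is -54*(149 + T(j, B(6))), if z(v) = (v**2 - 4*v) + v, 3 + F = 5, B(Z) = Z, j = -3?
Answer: -8154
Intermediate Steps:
F = 2 (F = -3 + 5 = 2)
z(v) = v**2 - 3*v
T(y, U) = 2 (T(y, U) = 0 - 2*(-3 + 2) = 0 - 2*(-1) = 0 - 1*(-2) = 0 + 2 = 2)
-54*(149 + T(j, B(6))) = -54*(149 + 2) = -54*151 = -8154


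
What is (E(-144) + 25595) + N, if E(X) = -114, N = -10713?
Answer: 14768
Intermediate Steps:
(E(-144) + 25595) + N = (-114 + 25595) - 10713 = 25481 - 10713 = 14768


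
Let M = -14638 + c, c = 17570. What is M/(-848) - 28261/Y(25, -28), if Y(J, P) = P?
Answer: 746351/742 ≈ 1005.9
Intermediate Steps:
M = 2932 (M = -14638 + 17570 = 2932)
M/(-848) - 28261/Y(25, -28) = 2932/(-848) - 28261/(-28) = 2932*(-1/848) - 28261*(-1/28) = -733/212 + 28261/28 = 746351/742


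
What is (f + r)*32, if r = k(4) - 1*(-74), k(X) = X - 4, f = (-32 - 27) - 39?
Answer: -768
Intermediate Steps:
f = -98 (f = -59 - 39 = -98)
k(X) = -4 + X
r = 74 (r = (-4 + 4) - 1*(-74) = 0 + 74 = 74)
(f + r)*32 = (-98 + 74)*32 = -24*32 = -768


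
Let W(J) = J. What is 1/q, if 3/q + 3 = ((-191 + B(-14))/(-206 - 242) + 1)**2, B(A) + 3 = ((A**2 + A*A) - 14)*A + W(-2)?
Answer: 2761/48 ≈ 57.521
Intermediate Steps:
B(A) = -5 + A*(-14 + 2*A**2) (B(A) = -3 + (((A**2 + A*A) - 14)*A - 2) = -3 + (((A**2 + A**2) - 14)*A - 2) = -3 + ((2*A**2 - 14)*A - 2) = -3 + ((-14 + 2*A**2)*A - 2) = -3 + (A*(-14 + 2*A**2) - 2) = -3 + (-2 + A*(-14 + 2*A**2)) = -5 + A*(-14 + 2*A**2))
q = 48/2761 (q = 3/(-3 + ((-191 + (-5 - 14*(-14) + 2*(-14)**3))/(-206 - 242) + 1)**2) = 3/(-3 + ((-191 + (-5 + 196 + 2*(-2744)))/(-448) + 1)**2) = 3/(-3 + ((-191 + (-5 + 196 - 5488))*(-1/448) + 1)**2) = 3/(-3 + ((-191 - 5297)*(-1/448) + 1)**2) = 3/(-3 + (-5488*(-1/448) + 1)**2) = 3/(-3 + (49/4 + 1)**2) = 3/(-3 + (53/4)**2) = 3/(-3 + 2809/16) = 3/(2761/16) = 3*(16/2761) = 48/2761 ≈ 0.017385)
1/q = 1/(48/2761) = 2761/48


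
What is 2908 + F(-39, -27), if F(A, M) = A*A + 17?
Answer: 4446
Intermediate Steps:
F(A, M) = 17 + A² (F(A, M) = A² + 17 = 17 + A²)
2908 + F(-39, -27) = 2908 + (17 + (-39)²) = 2908 + (17 + 1521) = 2908 + 1538 = 4446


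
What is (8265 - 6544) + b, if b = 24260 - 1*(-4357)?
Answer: 30338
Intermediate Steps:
b = 28617 (b = 24260 + 4357 = 28617)
(8265 - 6544) + b = (8265 - 6544) + 28617 = 1721 + 28617 = 30338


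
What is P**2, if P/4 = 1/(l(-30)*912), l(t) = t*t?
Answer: 1/42107040000 ≈ 2.3749e-11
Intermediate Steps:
l(t) = t**2
P = 1/205200 (P = 4*(1/((-30)**2*912)) = 4*((1/912)/900) = 4*((1/900)*(1/912)) = 4*(1/820800) = 1/205200 ≈ 4.8733e-6)
P**2 = (1/205200)**2 = 1/42107040000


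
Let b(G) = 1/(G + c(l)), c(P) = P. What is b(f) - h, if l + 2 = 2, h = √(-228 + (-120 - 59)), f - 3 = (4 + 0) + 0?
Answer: ⅐ - I*√407 ≈ 0.14286 - 20.174*I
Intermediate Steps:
f = 7 (f = 3 + ((4 + 0) + 0) = 3 + (4 + 0) = 3 + 4 = 7)
h = I*√407 (h = √(-228 - 179) = √(-407) = I*√407 ≈ 20.174*I)
l = 0 (l = -2 + 2 = 0)
b(G) = 1/G (b(G) = 1/(G + 0) = 1/G)
b(f) - h = 1/7 - I*√407 = ⅐ - I*√407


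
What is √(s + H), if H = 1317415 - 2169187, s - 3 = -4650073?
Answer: I*√5501842 ≈ 2345.6*I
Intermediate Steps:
s = -4650070 (s = 3 - 4650073 = -4650070)
H = -851772
√(s + H) = √(-4650070 - 851772) = √(-5501842) = I*√5501842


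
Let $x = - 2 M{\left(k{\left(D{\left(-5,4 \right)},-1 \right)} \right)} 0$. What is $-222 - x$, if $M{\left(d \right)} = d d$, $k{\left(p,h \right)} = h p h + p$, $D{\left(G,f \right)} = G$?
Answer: $-222$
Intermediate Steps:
$k{\left(p,h \right)} = p + p h^{2}$ ($k{\left(p,h \right)} = p h^{2} + p = p + p h^{2}$)
$M{\left(d \right)} = d^{2}$
$x = 0$ ($x = - 2 \left(- 5 \left(1 + \left(-1\right)^{2}\right)\right)^{2} \cdot 0 = - 2 \left(- 5 \left(1 + 1\right)\right)^{2} \cdot 0 = - 2 \left(\left(-5\right) 2\right)^{2} \cdot 0 = - 2 \left(-10\right)^{2} \cdot 0 = \left(-2\right) 100 \cdot 0 = \left(-200\right) 0 = 0$)
$-222 - x = -222 - 0 = -222 + 0 = -222$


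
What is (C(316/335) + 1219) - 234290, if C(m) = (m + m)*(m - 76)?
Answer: -26172283983/112225 ≈ -2.3321e+5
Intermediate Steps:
C(m) = 2*m*(-76 + m) (C(m) = (2*m)*(-76 + m) = 2*m*(-76 + m))
(C(316/335) + 1219) - 234290 = (2*(316/335)*(-76 + 316/335) + 1219) - 234290 = (2*(316/335)*(-25144/335) + 1219) - 234290 = (-15891008/112225 + 1219) - 234290 = 120911267/112225 - 234290 = -26172283983/112225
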